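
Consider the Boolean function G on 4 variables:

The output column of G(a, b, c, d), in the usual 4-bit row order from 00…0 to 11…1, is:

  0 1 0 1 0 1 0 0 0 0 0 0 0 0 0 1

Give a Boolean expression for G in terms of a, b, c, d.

The 1-rows are (0,0,0,1), (0,0,1,1), (0,1,0,1), (1,1,1,1). Each contributes one minterm — ¬a·¬b·¬c·d; ¬a·¬b·c·d; ¬a·b·¬c·d; a·b·c·d — and their disjunction is a sum-of-products form of G.

G(a, b, c, d) = (((((¬a ∧ ¬b) ∧ ¬c) ∧ d) ∨ (((¬a ∧ ¬b) ∧ c) ∧ d)) ∨ (((¬a ∧ b) ∧ ¬c) ∧ d)) ∨ (((a ∧ b) ∧ c) ∧ d)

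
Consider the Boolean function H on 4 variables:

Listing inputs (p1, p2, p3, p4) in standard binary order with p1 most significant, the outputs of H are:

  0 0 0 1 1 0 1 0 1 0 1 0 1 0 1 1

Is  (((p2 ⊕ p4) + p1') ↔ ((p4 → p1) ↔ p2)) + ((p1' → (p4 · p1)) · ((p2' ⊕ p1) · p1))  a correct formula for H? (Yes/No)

Evaluate (((p2 ⊕ p4) + p1') ↔ ((p4 → p1) ↔ p2)) + ((p1' → (p4 · p1)) · ((p2' ⊕ p1) · p1)) on each row and compare to H:
  p1=0, p2=0, p3=0, p4=0: formula gives 0, H = 0 ✓
  p1=0, p2=0, p3=0, p4=1: formula gives 1, but H = 0 ✗
Row (0,0,0,1) is a counterexample, so the formula is not equivalent to H.

No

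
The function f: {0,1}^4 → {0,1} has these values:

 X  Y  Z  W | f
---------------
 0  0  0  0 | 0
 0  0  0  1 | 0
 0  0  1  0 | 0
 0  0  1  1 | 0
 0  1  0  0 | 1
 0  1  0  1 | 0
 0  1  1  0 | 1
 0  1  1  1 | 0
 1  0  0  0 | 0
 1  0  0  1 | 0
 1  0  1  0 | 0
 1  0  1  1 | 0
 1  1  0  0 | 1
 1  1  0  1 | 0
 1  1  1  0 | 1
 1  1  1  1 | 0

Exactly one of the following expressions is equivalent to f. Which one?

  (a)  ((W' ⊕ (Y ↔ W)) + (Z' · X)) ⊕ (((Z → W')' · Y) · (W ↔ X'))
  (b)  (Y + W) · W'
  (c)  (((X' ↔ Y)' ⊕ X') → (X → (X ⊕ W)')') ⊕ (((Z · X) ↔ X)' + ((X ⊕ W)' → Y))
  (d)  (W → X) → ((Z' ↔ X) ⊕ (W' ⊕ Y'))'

(a): at (0,1,0,1) it gives 1, but f = 0 — eliminated.
(c): at (0,0,0,0) it gives 1, but f = 0 — eliminated.
(d): at (0,0,0,0) it gives 1, but f = 0 — eliminated.
(b) is the remaining candidate, and it agrees with f on all 16 inputs.

b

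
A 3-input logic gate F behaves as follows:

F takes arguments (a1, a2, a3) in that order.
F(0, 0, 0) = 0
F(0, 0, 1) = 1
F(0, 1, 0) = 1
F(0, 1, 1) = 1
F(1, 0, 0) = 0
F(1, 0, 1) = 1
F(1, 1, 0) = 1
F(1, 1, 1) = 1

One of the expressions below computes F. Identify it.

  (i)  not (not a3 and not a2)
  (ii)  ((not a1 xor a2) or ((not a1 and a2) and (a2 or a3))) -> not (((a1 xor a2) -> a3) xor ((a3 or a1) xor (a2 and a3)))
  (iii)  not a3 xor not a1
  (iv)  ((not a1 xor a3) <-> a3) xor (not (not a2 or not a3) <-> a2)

i

(ii): at (0,1,1) it gives 0, but F = 1 — eliminated.
(iii): at (0,1,0) it gives 0, but F = 1 — eliminated.
(iv): at (0,0,0) it gives 1, but F = 0 — eliminated.
That leaves (i). Evaluating it on every row reproduces the table of F exactly.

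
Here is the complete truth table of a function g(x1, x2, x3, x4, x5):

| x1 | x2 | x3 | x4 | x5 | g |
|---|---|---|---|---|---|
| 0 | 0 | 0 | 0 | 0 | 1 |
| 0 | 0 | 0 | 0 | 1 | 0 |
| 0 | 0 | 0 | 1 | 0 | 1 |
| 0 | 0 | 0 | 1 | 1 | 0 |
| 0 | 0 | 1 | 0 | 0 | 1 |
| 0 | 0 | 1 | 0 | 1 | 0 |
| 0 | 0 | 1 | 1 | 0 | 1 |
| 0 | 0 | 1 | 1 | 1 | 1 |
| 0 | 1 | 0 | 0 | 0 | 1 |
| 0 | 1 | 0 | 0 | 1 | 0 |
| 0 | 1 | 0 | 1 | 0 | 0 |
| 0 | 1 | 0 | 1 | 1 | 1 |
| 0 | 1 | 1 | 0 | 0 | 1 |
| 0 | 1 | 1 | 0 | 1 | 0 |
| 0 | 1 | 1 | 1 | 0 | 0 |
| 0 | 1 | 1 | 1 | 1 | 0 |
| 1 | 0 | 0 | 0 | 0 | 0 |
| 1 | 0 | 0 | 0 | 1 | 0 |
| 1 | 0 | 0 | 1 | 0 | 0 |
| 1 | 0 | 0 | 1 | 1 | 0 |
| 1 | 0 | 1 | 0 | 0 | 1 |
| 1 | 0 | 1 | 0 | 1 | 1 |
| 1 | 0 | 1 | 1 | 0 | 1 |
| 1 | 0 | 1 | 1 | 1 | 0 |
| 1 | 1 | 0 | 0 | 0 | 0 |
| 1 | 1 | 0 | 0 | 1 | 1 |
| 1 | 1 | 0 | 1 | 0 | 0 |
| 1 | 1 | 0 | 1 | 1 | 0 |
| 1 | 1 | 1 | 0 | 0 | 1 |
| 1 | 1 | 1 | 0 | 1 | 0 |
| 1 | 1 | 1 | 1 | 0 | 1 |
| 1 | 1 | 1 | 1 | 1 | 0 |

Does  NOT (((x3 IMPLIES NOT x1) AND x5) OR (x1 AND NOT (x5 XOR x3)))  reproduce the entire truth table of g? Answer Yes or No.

Evaluate NOT (((x3 IMPLIES NOT x1) AND x5) OR (x1 AND NOT (x5 XOR x3))) on each row and compare to g:
  x1=0, x2=0, x3=0, x4=0, x5=0: formula gives 1, g = 1 ✓
  x1=0, x2=0, x3=0, x4=0, x5=1: formula gives 0, g = 0 ✓
  x1=0, x2=0, x3=0, x4=1, x5=0: formula gives 1, g = 1 ✓
  x1=0, x2=0, x3=0, x4=1, x5=1: formula gives 0, g = 0 ✓
  …
  x1=0, x2=0, x3=1, x4=1, x5=1: formula gives 0, but g = 1 ✗
Row (0,0,1,1,1) is a counterexample, so the formula is not equivalent to g.

No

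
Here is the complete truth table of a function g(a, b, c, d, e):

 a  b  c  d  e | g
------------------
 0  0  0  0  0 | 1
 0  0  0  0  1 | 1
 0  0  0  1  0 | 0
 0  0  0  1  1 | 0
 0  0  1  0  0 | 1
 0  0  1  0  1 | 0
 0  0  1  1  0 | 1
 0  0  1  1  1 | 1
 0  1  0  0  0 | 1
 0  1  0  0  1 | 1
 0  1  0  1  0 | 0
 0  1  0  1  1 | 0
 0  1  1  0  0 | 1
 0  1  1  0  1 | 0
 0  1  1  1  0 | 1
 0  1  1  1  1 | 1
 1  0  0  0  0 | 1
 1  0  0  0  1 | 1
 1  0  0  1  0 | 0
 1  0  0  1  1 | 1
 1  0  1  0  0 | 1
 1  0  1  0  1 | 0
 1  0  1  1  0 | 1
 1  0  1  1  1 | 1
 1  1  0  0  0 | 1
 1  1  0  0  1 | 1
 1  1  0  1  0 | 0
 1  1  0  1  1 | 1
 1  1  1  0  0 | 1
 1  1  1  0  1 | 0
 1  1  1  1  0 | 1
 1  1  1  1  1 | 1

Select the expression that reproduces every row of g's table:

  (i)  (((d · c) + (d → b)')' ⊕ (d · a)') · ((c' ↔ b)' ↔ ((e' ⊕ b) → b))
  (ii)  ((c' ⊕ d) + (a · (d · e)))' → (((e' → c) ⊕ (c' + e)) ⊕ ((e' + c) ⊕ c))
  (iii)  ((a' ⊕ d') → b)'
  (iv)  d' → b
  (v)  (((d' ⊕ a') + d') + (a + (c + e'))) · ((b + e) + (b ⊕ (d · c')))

ii

(i) fails at (0,0,0,0,0): the formula yields 0, g is 1.
(iii) fails at (0,0,0,0,0): the formula yields 0, g is 1.
(iv) fails at (0,0,0,0,0): the formula yields 0, g is 1.
(v) fails at (0,0,0,0,0): the formula yields 0, g is 1.
That leaves (ii). Evaluating it on every row reproduces the table of g exactly.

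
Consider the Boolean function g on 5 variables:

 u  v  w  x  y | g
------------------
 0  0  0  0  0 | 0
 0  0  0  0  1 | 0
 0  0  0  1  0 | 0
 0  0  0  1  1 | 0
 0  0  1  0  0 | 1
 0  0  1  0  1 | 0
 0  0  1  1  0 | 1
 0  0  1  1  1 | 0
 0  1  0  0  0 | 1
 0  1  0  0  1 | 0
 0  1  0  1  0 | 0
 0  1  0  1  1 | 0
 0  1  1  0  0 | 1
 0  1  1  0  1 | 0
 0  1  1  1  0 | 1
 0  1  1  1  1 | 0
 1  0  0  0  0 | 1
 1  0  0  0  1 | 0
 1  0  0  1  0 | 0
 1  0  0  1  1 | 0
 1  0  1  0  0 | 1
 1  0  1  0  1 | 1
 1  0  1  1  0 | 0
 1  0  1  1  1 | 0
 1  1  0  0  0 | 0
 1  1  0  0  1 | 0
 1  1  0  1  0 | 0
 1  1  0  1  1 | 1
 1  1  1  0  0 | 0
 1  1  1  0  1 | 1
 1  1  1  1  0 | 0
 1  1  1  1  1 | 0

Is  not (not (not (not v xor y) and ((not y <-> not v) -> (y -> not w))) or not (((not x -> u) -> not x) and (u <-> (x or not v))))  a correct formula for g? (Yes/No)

Check the formula against g row by row:
  u=0, v=0, w=0, x=0, y=0: formula gives 0, g = 0 ✓
  u=0, v=0, w=0, x=0, y=1: formula gives 0, g = 0 ✓
  u=0, v=0, w=0, x=1, y=0: formula gives 0, g = 0 ✓
  u=0, v=0, w=0, x=1, y=1: formula gives 0, g = 0 ✓
  u=0, v=0, w=1, x=0, y=0: formula gives 0, but g = 1 ✗
Row (0,0,1,0,0) is a counterexample, so the formula is not equivalent to g.

No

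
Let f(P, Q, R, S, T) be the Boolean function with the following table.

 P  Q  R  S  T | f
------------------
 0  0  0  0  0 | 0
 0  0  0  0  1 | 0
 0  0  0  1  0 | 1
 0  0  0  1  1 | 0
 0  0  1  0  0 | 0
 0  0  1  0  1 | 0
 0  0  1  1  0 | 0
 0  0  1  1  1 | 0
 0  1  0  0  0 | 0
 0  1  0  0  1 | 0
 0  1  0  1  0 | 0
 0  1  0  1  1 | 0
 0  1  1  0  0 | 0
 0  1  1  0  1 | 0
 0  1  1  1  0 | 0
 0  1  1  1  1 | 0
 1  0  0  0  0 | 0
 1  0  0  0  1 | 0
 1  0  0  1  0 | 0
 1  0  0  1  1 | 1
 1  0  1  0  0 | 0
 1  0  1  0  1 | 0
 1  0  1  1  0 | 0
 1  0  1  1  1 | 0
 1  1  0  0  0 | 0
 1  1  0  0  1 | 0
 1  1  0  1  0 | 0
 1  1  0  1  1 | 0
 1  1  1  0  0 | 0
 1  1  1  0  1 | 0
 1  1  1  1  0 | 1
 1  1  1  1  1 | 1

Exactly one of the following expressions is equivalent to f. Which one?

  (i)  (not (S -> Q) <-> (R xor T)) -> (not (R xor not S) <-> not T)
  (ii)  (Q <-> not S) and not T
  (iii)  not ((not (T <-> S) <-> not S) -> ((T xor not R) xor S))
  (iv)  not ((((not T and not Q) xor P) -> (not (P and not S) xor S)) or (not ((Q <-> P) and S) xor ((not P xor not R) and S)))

(i) disagrees with f on (0,0,0,0,1) (formula → 1, table → 0); rule it out.
(ii) disagrees with f on (0,0,1,1,0) (formula → 1, table → 0); rule it out.
(iii) disagrees with f on (0,0,0,0,1) (formula → 1, table → 0); rule it out.
Only (iv) survives; checking it on all 32 rows confirms it matches f.

iv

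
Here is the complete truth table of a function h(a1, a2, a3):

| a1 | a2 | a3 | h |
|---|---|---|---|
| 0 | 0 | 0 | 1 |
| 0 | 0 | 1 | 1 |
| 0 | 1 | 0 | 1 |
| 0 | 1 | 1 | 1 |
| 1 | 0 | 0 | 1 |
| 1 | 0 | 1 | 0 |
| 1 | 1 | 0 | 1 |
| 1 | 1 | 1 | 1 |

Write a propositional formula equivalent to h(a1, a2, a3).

h(a1, a2, a3) = ¬((a1 ∧ ¬a2) ∧ a3)

Only row (1,0,1) gives 0. So h is 1 everywhere except there — the complement of the minterm a1·¬a2·a3.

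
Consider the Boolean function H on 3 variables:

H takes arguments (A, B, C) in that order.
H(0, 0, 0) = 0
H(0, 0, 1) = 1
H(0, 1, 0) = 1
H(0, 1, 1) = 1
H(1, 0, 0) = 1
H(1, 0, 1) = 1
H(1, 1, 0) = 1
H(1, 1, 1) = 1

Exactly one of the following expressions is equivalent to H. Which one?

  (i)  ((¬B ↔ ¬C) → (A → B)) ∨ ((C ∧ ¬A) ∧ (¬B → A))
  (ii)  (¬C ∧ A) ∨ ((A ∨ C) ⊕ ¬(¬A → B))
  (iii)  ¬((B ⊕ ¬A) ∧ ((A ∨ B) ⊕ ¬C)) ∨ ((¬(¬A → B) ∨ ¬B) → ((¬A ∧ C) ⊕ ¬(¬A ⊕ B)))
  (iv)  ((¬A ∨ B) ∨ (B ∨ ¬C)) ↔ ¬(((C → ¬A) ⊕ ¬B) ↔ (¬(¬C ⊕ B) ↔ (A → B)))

(i) fails at (0,0,0): the formula yields 1, H is 0.
(ii) fails at (0,0,0): the formula yields 1, H is 0.
(iv) fails at (0,1,0): the formula yields 0, H is 1.
Only (iii) survives; checking it on all 8 rows confirms it matches H.

iii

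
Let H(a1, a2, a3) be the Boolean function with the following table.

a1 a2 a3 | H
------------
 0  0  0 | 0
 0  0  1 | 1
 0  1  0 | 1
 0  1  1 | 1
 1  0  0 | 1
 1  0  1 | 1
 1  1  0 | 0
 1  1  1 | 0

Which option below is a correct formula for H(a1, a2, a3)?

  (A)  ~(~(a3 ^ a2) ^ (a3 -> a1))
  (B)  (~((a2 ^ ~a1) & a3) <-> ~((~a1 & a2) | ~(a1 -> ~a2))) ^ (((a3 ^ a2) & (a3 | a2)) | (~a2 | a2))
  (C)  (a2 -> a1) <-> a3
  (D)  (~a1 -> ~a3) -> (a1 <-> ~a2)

D

(A) disagrees with H on (0,0,0) (formula → 1, table → 0); rule it out.
(B) disagrees with H on (1,0,0) (formula → 0, table → 1); rule it out.
(C) disagrees with H on (0,1,1) (formula → 0, table → 1); rule it out.
(D) is the remaining candidate, and it agrees with H on all 8 inputs.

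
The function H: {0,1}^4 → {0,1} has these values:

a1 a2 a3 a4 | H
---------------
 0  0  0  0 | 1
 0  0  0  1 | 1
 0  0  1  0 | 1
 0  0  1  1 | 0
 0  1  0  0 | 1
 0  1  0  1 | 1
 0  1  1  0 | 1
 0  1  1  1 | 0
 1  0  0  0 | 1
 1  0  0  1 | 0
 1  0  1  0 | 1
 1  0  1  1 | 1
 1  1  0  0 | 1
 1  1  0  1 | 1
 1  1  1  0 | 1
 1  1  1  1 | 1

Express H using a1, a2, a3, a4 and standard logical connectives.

H(a1, a2, a3, a4) = ~(((((~a1 & ~a2) & a3) & a4) | (((~a1 & a2) & a3) & a4)) | (((a1 & ~a2) & ~a3) & a4))

There are just 3 zero rows: (0,0,1,1), (0,1,1,1), (1,0,0,1). Their minterms are ¬a1·¬a2·a3·a4, ¬a1·a2·a3·a4, a1·¬a2·¬a3·a4; the OR of those covers precisely the 0-outputs, and negating it yields H.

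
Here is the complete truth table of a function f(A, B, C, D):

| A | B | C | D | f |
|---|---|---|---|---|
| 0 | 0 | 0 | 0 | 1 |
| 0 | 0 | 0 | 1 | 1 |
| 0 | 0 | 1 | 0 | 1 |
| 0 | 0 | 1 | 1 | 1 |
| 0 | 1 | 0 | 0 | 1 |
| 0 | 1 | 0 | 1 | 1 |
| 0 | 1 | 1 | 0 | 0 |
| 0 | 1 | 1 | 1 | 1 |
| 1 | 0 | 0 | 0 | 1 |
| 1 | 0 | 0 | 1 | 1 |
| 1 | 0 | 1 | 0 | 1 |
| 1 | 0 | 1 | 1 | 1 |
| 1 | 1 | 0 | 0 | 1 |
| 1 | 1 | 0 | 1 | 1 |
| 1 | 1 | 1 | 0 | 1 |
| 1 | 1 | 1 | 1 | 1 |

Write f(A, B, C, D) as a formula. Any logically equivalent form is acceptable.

f(A, B, C, D) = (((A' · B) · C) · D')'

Only row (0,1,1,0) gives 0. So f is 1 everywhere except there — the complement of the minterm ¬A·B·C·¬D.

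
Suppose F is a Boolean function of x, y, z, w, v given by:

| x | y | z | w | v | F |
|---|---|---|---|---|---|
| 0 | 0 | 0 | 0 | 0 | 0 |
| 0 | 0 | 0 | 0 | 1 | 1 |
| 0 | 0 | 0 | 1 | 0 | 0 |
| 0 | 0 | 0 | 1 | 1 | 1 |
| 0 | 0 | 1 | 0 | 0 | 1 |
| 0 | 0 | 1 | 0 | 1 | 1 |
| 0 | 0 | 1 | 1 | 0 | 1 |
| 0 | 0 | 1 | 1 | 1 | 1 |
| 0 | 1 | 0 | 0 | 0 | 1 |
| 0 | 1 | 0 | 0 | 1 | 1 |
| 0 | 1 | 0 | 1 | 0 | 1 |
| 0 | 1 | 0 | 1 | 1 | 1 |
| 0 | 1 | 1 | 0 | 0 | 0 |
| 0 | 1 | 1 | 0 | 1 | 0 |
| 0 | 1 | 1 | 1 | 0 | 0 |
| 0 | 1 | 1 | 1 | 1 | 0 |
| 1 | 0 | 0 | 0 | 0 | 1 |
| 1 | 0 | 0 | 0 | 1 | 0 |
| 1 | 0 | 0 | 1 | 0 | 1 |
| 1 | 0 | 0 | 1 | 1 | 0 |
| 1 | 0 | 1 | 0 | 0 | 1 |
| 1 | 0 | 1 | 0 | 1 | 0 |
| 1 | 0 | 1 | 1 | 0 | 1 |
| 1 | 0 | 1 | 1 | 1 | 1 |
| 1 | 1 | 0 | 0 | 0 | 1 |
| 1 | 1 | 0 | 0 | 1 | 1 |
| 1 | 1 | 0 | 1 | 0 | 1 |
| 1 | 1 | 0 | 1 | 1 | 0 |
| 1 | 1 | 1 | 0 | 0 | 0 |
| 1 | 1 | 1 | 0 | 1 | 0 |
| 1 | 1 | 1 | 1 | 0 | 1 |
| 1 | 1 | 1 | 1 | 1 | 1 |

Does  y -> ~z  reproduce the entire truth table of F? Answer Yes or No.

Evaluate y -> ~z on each row and compare to F:
  x=0, y=0, z=0, w=0, v=0: formula gives 1, but F = 0 ✗
Since they disagree at (0,0,0,0,0), the expression is not a correct formula for F.

No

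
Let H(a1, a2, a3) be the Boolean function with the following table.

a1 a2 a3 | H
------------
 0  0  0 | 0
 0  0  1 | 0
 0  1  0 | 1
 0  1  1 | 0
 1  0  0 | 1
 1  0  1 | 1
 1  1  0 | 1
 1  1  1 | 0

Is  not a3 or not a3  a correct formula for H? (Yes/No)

Test each input against both H and the formula:
  a1=0, a2=0, a3=0: formula gives 1, but H = 0 ✗
Row (0,0,0) is a counterexample, so the formula is not equivalent to H.

No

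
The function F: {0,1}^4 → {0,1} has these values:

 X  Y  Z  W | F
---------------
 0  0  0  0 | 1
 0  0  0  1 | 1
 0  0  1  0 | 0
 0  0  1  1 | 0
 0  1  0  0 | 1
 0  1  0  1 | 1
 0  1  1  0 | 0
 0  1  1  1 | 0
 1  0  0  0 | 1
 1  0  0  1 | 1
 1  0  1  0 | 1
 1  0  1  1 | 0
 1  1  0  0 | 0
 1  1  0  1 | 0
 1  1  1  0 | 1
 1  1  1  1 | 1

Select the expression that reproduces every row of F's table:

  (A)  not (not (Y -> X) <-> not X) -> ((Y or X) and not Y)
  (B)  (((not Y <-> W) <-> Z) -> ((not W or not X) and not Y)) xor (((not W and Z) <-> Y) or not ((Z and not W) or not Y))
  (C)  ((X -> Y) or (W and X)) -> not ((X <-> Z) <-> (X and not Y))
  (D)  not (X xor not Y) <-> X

(A) fails at (0,0,0,0): the formula yields 0, F is 1.
(B) fails at (0,0,0,0): the formula yields 0, F is 1.
(D) fails at (0,0,1,0): the formula yields 1, F is 0.
Only (C) survives; checking it on all 16 rows confirms it matches F.

C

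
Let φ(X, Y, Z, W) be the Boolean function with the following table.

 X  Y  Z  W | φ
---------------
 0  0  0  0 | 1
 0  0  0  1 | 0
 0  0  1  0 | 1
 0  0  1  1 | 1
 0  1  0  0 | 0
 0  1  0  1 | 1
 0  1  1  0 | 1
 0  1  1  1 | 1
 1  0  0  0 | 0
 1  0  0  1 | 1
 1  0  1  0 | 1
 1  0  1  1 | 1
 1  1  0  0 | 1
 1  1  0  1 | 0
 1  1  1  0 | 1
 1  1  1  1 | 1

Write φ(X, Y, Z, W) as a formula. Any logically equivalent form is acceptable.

φ(X, Y, Z, W) = ~((((((~X & ~Y) & ~Z) & W) | (((~X & Y) & ~Z) & ~W)) | (((X & ~Y) & ~Z) & ~W)) | (((X & Y) & ~Z) & W))

There are just 4 zero rows: (0,0,0,1), (0,1,0,0), (1,0,0,0), (1,1,0,1). Their minterms are ¬X·¬Y·¬Z·W, ¬X·Y·¬Z·¬W, X·¬Y·¬Z·¬W, X·Y·¬Z·W; the OR of those covers precisely the 0-outputs, and negating it yields φ.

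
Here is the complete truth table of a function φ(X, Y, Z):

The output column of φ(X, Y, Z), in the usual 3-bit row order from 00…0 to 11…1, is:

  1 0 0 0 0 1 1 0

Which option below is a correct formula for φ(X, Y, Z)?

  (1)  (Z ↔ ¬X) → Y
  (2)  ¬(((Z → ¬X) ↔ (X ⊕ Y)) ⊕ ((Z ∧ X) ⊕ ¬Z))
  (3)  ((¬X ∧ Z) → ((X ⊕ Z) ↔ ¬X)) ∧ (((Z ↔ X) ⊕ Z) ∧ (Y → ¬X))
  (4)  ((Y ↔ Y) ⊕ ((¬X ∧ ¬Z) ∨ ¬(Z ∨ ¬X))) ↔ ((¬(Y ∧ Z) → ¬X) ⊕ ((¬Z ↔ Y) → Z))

(1): at (0,1,0) it gives 1, but φ = 0 — eliminated.
(2): at (0,0,0) it gives 0, but φ = 1 — eliminated.
(3): at (0,0,1) it gives 1, but φ = 0 — eliminated.
(4) is the remaining candidate, and it agrees with φ on all 8 inputs.

4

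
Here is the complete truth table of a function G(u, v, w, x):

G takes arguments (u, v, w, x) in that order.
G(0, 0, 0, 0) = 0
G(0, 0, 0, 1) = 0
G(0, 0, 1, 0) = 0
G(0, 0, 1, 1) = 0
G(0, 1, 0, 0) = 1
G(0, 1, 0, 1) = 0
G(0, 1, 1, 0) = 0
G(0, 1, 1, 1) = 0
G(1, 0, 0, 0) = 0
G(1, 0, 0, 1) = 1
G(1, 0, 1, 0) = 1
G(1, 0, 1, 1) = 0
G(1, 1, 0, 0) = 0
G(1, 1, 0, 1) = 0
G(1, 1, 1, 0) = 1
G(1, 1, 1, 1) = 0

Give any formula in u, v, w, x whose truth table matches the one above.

G(u, v, w, x) = (((((u' · v) · w') · x') + (((u · v') · w') · x)) + (((u · v') · w) · x')) + (((u · v) · w) · x')

Collect the rows where G=1 — (0,1,0,0), (1,0,0,1), (1,0,1,0), (1,1,1,0) — and write one minterm per row: ¬u·v·¬w·¬x, u·¬v·¬w·x, u·¬v·w·¬x, u·v·w·¬x. Their union (logical OR) reproduces the table exactly.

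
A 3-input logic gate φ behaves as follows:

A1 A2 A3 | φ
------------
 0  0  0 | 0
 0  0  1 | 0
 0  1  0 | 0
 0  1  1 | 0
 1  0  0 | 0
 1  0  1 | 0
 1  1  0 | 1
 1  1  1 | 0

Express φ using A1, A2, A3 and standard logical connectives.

φ(A1, A2, A3) = (A1 & A2) & ~A3

Only row (1,1,0) gives 1. That row's minterm A1·A2·¬A3 is φ directly.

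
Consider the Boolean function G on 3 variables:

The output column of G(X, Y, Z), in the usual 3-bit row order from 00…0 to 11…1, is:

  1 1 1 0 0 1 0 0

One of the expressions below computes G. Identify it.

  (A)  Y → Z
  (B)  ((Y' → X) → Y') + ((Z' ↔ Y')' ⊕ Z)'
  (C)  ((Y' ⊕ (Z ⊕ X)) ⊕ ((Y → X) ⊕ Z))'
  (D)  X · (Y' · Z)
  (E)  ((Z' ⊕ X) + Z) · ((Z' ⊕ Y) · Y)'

E

(A) disagrees with G on (0,1,0) (formula → 0, table → 1); rule it out.
(B) disagrees with G on (0,1,0) (formula → 0, table → 1); rule it out.
(C) disagrees with G on (0,1,1) (formula → 1, table → 0); rule it out.
(D) disagrees with G on (0,0,0) (formula → 0, table → 1); rule it out.
(E) is the remaining candidate, and it agrees with G on all 8 inputs.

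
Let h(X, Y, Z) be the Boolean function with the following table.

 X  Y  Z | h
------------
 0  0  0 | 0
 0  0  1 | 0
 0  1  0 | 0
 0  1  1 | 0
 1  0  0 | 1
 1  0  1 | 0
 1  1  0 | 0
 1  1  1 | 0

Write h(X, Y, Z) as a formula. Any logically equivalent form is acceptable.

Only row (1,0,0) gives 1. That row's minterm X·¬Y·¬Z is h directly.

h(X, Y, Z) = (X AND NOT Y) AND NOT Z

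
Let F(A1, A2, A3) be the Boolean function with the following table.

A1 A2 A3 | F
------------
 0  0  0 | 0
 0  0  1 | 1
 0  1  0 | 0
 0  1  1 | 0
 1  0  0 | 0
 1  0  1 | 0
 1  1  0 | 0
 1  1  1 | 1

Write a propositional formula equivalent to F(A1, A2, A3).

Collect the rows where F=1 — (0,0,1), (1,1,1) — and write one minterm per row: ¬A1·¬A2·A3, A1·A2·A3. Their union (logical OR) reproduces the table exactly.

F(A1, A2, A3) = ((~A1 & ~A2) & A3) | ((A1 & A2) & A3)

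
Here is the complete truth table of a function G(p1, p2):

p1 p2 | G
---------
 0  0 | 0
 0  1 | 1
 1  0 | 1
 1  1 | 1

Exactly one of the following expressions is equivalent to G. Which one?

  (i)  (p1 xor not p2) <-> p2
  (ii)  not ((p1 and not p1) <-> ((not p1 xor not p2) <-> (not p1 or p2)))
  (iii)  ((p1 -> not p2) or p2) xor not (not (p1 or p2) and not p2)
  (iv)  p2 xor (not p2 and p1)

iv

(i) fails at (0,1): the formula yields 0, G is 1.
(ii) fails at (1,0): the formula yields 0, G is 1.
(iii) fails at (0,0): the formula yields 1, G is 0.
That leaves (iv). Evaluating it on every row reproduces the table of G exactly.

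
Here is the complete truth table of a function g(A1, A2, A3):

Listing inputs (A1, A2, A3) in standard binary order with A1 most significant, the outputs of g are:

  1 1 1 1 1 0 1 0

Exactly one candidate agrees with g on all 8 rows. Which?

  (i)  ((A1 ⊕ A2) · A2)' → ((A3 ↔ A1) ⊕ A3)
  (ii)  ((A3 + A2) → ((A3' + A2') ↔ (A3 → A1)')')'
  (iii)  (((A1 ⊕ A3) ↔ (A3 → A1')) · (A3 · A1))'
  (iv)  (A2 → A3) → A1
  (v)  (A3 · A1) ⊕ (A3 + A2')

(i): at (1,0,0) it gives 0, but g = 1 — eliminated.
(ii): at (0,0,0) it gives 0, but g = 1 — eliminated.
(iv): at (0,0,0) it gives 0, but g = 1 — eliminated.
(v): at (0,1,0) it gives 0, but g = 1 — eliminated.
Only (iii) survives; checking it on all 8 rows confirms it matches g.

iii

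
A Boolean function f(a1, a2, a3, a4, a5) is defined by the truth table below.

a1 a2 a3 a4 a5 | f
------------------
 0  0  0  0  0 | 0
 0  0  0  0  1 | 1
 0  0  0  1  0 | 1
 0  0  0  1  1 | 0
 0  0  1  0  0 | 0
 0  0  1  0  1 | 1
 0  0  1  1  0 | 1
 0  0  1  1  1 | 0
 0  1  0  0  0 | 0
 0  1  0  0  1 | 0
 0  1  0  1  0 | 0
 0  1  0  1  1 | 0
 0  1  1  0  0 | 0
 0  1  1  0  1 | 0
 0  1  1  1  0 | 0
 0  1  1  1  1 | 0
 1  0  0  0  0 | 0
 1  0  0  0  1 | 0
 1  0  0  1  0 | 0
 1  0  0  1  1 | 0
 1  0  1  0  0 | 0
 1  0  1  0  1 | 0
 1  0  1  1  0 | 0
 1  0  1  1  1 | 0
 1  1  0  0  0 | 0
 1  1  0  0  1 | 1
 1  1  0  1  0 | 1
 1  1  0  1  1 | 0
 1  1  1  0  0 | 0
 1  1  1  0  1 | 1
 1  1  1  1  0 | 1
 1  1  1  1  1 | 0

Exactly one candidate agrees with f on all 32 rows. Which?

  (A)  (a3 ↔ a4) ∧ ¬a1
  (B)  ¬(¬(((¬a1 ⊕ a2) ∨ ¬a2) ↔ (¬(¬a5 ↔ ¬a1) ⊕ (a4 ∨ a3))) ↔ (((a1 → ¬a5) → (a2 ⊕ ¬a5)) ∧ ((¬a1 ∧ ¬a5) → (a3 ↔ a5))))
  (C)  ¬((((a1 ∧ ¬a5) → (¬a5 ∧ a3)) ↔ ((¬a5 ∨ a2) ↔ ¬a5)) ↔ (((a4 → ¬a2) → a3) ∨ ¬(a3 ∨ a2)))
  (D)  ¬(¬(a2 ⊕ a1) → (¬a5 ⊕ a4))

(A) disagrees with f on (0,0,0,0,0) (formula → 1, table → 0); rule it out.
(B) disagrees with f on (0,0,0,0,1) (formula → 0, table → 1); rule it out.
(C) disagrees with f on (0,0,0,0,1) (formula → 0, table → 1); rule it out.
That leaves (D). Evaluating it on every row reproduces the table of f exactly.

D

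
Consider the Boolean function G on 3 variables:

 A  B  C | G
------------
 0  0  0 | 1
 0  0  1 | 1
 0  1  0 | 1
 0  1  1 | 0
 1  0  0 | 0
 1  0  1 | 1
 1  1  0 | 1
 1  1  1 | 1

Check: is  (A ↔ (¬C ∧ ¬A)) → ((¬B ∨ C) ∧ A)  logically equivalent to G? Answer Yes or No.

Test each input against both G and the formula:
  A=0, B=0, C=0: formula gives 1, G = 1 ✓
  A=0, B=0, C=1: formula gives 0, but G = 1 ✗
A single disagreement suffices: at (0,0,1) they differ, so the formula does not compute G.

No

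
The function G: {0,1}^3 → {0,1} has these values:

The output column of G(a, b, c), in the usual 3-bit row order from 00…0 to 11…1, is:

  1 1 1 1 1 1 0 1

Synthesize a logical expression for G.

G(a, b, c) = not ((a and b) and not c)

Only row (1,1,0) gives 0. So G is 1 everywhere except there — the complement of the minterm a·b·¬c.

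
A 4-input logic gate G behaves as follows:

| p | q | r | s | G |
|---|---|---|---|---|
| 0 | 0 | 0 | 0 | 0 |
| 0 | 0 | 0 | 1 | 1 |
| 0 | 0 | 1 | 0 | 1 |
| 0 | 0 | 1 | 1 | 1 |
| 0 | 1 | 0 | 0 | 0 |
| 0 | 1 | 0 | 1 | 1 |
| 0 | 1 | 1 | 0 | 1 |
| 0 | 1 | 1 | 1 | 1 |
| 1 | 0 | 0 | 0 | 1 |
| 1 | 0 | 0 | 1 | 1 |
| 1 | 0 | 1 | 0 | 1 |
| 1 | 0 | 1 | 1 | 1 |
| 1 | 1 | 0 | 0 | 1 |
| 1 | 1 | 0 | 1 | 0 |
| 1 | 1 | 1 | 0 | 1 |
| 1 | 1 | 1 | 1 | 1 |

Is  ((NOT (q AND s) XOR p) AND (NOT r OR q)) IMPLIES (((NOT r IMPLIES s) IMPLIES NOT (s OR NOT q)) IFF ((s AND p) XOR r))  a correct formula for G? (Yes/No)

Check the formula against G row by row:
  p=0, q=0, r=0, s=0: formula gives 0, G = 0 ✓
  p=0, q=0, r=0, s=1: formula gives 1, G = 1 ✓
  p=0, q=0, r=1, s=0: formula gives 1, G = 1 ✓
  p=0, q=0, r=1, s=1: formula gives 1, G = 1 ✓
  …and likewise for the remaining 12 rows.
No disagreement on any input; they are logically equivalent.

Yes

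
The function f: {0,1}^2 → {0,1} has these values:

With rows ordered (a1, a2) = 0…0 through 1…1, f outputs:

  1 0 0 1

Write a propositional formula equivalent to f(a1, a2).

f(a1, a2) = ¬(a1 ⊕ a2)

The output is 1 exactly when an even number of inputs are 1 — the complement of 2-way XOR.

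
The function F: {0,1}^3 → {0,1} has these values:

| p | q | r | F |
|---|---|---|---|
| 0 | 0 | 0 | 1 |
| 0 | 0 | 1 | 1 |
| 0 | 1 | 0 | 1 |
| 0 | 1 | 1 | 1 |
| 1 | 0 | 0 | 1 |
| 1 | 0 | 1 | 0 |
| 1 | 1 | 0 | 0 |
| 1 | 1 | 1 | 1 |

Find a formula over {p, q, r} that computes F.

F is 0 on only 2 rows — (1,0,1), (1,1,0). Writing each as a minterm (p·¬q·r, p·q·¬r) and OR-ing them characterizes exactly where F=0, so F is the negation of that disjunction.

F(p, q, r) = ~(((p & ~q) & r) | ((p & q) & ~r))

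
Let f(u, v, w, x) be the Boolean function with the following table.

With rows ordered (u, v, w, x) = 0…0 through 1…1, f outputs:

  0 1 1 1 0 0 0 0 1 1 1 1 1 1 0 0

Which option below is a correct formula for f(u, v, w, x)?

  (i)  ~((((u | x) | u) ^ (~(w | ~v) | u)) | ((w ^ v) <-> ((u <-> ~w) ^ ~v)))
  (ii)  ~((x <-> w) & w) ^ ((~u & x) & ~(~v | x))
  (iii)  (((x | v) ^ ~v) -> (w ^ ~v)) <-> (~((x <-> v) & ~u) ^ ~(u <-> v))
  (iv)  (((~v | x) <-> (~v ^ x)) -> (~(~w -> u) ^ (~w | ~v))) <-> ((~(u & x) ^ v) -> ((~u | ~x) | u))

iv

(i): at (0,0,0,0) it gives 1, but f = 0 — eliminated.
(ii): at (0,0,0,0) it gives 1, but f = 0 — eliminated.
(iii): at (0,1,0,0) it gives 1, but f = 0 — eliminated.
Only (iv) survives; checking it on all 16 rows confirms it matches f.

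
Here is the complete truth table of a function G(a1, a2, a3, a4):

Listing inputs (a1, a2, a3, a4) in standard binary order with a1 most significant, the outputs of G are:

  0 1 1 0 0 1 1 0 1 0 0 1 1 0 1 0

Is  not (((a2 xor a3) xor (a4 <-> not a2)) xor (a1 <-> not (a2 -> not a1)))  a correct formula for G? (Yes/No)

Check the formula against G row by row:
  a1=0, a2=0, a3=0, a4=0: formula gives 0, G = 0 ✓
  a1=0, a2=0, a3=0, a4=1: formula gives 1, G = 1 ✓
  a1=0, a2=0, a3=1, a4=0: formula gives 1, G = 1 ✓
  a1=0, a2=0, a3=1, a4=1: formula gives 0, G = 0 ✓
  …
  a1=1, a2=1, a3=0, a4=0: formula gives 0, but G = 1 ✗
A single disagreement suffices: at (1,1,0,0) they differ, so the formula does not compute G.

No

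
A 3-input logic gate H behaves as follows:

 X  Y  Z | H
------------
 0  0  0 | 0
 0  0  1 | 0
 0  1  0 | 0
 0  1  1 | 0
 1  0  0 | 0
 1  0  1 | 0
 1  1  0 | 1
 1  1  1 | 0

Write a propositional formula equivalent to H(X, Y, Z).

Only row (1,1,0) gives 1. That row's minterm X·Y·¬Z is H directly.

H(X, Y, Z) = (X · Y) · Z'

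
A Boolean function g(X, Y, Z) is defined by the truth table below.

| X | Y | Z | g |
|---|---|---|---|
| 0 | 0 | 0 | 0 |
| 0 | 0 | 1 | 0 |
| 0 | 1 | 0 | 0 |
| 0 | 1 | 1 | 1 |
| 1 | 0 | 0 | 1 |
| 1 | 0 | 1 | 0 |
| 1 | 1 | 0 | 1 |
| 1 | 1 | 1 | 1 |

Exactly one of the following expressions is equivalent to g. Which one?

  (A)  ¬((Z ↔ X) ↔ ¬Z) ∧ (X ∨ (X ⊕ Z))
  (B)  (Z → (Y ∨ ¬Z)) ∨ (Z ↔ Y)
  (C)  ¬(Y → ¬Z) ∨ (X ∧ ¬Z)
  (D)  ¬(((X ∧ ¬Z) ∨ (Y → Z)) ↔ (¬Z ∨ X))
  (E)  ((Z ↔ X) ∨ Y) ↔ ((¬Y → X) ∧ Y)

(A) disagrees with g on (0,1,1) (formula → 0, table → 1); rule it out.
(B) disagrees with g on (0,0,0) (formula → 1, table → 0); rule it out.
(D) disagrees with g on (0,0,1) (formula → 1, table → 0); rule it out.
(E) disagrees with g on (0,0,1) (formula → 1, table → 0); rule it out.
Only (C) survives; checking it on all 8 rows confirms it matches g.

C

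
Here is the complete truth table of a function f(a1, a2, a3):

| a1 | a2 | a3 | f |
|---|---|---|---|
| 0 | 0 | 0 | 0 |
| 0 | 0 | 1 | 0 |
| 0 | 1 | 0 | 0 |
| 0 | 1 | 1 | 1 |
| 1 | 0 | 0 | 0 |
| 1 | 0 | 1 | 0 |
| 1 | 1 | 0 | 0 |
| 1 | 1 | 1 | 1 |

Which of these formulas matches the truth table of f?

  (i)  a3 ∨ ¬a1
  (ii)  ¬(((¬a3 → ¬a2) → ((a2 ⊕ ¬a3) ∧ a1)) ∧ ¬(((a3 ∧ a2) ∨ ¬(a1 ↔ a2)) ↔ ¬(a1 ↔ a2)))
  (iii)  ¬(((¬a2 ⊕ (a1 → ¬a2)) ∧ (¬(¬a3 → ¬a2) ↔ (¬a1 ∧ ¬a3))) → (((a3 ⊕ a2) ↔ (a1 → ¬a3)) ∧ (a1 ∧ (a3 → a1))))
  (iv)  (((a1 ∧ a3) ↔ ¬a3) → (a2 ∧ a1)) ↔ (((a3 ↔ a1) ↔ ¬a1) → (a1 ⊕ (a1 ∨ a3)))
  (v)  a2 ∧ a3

(i) fails at (0,0,0): the formula yields 1, f is 0.
(ii) fails at (0,0,0): the formula yields 1, f is 0.
(iii) fails at (0,1,0): the formula yields 1, f is 0.
(iv) fails at (0,1,1): the formula yields 0, f is 1.
(v) is the remaining candidate, and it agrees with f on all 8 inputs.

v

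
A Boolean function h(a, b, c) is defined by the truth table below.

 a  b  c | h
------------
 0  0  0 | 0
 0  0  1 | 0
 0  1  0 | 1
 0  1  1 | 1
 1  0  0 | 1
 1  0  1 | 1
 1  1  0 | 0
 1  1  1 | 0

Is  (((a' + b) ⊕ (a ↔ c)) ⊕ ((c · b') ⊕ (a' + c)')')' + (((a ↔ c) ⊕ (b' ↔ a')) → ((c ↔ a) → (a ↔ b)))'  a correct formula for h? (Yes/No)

Yes

Check the formula against h row by row:
  a=0, b=0, c=0: formula gives 0, h = 0 ✓
  a=0, b=0, c=1: formula gives 0, h = 0 ✓
  a=0, b=1, c=0: formula gives 1, h = 1 ✓
  a=0, b=1, c=1: formula gives 1, h = 1 ✓
  a=1, b=0, c=0: formula gives 1, h = 1 ✓
  …and likewise for the remaining 3 rows.
Every row agrees, so the formula is equivalent.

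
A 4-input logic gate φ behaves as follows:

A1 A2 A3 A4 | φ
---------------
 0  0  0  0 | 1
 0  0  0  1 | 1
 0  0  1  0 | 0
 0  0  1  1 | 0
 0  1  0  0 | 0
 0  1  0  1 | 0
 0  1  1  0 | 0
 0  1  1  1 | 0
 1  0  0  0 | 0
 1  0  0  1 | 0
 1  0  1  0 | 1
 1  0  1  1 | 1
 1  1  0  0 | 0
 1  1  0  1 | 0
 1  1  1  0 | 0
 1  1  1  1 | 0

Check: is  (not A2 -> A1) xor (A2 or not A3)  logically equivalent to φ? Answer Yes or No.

Yes

Evaluate (not A2 -> A1) xor (A2 or not A3) on each row and compare to φ:
  A1=0, A2=0, A3=0, A4=0: formula gives 1, φ = 1 ✓
  A1=0, A2=0, A3=0, A4=1: formula gives 1, φ = 1 ✓
  A1=0, A2=0, A3=1, A4=0: formula gives 0, φ = 0 ✓
  A1=0, A2=0, A3=1, A4=1: formula gives 0, φ = 0 ✓
  … (the remaining 12 rows also agree.)
No disagreement on any input; they are logically equivalent.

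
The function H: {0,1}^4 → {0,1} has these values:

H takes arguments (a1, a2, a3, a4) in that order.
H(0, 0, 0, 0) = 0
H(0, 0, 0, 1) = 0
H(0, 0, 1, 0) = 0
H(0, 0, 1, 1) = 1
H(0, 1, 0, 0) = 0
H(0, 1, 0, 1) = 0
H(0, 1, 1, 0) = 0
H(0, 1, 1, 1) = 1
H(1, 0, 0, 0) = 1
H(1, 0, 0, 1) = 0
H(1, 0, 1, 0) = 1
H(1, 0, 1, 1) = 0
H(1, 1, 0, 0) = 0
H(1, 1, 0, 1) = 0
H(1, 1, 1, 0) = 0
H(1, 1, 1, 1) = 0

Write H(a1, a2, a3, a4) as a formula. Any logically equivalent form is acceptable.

Collect the rows where H=1 — (0,0,1,1), (0,1,1,1), (1,0,0,0), (1,0,1,0) — and write one minterm per row: ¬a1·¬a2·a3·a4, ¬a1·a2·a3·a4, a1·¬a2·¬a3·¬a4, a1·¬a2·a3·¬a4. Their union (logical OR) reproduces the table exactly.

H(a1, a2, a3, a4) = (((((not a1 and not a2) and a3) and a4) or (((not a1 and a2) and a3) and a4)) or (((a1 and not a2) and not a3) and not a4)) or (((a1 and not a2) and a3) and not a4)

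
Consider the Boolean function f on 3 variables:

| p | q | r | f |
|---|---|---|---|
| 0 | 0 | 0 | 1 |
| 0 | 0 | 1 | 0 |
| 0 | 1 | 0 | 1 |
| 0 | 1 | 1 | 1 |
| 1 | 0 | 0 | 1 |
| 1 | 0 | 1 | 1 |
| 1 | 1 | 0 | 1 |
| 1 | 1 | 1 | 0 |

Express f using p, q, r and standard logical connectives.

f(p, q, r) = NOT (((NOT p AND NOT q) AND r) OR ((p AND q) AND r))

f is 0 on only 2 rows — (0,0,1), (1,1,1). Writing each as a minterm (¬p·¬q·r, p·q·r) and OR-ing them characterizes exactly where f=0, so f is the negation of that disjunction.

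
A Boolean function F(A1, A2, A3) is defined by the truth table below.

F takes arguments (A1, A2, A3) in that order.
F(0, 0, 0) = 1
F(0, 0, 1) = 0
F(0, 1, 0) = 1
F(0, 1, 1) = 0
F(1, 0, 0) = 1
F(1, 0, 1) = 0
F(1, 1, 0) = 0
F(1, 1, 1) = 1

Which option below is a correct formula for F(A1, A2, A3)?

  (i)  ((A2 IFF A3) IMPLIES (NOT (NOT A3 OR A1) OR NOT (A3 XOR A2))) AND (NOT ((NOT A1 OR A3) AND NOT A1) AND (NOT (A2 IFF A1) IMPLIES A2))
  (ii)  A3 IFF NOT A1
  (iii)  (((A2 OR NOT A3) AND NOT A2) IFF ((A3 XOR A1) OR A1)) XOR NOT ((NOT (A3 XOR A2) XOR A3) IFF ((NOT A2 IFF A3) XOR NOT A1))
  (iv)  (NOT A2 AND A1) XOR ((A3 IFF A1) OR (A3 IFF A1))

iv

(i): at (0,0,0) it gives 0, but F = 1 — eliminated.
(ii): at (0,0,0) it gives 0, but F = 1 — eliminated.
(iii): at (0,0,0) it gives 0, but F = 1 — eliminated.
That leaves (iv). Evaluating it on every row reproduces the table of F exactly.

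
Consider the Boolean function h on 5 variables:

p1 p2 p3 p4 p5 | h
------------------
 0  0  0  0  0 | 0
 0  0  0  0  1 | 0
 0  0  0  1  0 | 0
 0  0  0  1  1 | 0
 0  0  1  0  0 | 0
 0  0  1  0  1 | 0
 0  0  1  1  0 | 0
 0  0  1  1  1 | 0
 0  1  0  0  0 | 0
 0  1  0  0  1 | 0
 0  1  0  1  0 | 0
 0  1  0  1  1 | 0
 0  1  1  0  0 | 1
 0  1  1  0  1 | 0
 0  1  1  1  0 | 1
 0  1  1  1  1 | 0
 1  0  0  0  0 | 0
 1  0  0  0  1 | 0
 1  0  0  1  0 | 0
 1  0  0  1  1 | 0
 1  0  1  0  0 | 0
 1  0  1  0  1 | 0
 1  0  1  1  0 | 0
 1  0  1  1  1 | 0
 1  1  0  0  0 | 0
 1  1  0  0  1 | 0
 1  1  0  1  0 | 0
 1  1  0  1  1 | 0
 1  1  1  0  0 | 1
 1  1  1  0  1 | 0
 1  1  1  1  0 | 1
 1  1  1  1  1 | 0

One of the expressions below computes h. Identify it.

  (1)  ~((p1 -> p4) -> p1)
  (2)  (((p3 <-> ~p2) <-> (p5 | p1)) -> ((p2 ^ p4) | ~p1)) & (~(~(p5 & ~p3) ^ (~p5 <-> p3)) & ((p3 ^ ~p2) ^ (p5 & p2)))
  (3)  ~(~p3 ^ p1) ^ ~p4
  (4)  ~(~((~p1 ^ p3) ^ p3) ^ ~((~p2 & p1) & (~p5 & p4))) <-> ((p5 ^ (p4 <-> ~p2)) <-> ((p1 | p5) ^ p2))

(1) fails at (0,0,0,0,0): the formula yields 1, h is 0.
(3) fails at (0,0,0,0,0): the formula yields 1, h is 0.
(4) fails at (0,0,0,1,0): the formula yields 1, h is 0.
(2) is the remaining candidate, and it agrees with h on all 32 inputs.

2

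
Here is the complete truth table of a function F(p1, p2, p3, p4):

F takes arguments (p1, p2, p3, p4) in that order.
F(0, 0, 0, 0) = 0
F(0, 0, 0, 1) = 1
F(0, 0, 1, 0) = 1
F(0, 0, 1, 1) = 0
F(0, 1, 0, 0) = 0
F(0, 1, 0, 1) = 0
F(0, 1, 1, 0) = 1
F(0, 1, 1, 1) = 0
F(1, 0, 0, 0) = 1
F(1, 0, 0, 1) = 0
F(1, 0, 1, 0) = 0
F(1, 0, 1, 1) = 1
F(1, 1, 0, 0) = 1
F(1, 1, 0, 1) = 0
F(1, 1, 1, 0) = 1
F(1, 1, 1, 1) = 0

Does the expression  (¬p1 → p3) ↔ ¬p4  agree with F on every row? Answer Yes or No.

No

Check the formula against F row by row:
  p1=0, p2=0, p3=0, p4=0: formula gives 0, F = 0 ✓
  p1=0, p2=0, p3=0, p4=1: formula gives 1, F = 1 ✓
  p1=0, p2=0, p3=1, p4=0: formula gives 1, F = 1 ✓
  p1=0, p2=0, p3=1, p4=1: formula gives 0, F = 0 ✓
  …
  p1=0, p2=1, p3=0, p4=1: formula gives 1, but F = 0 ✗
A single disagreement suffices: at (0,1,0,1) they differ, so the formula does not compute F.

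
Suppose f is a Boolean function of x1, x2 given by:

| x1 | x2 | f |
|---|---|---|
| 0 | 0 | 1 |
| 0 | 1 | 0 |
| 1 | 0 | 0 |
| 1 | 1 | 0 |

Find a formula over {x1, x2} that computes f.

The output is 1 only when every input is 0 — NOR of all inputs.

f(x1, x2) = ¬(x1 ∨ x2)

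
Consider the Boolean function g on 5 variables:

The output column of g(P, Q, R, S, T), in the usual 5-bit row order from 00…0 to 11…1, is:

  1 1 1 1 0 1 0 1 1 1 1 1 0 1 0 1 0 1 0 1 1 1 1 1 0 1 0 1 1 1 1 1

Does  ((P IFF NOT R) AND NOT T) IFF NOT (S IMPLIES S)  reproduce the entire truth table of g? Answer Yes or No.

Evaluate ((P IFF NOT R) AND NOT T) IFF NOT (S IMPLIES S) on each row and compare to g:
  P=0, Q=0, R=0, S=0, T=0: formula gives 1, g = 1 ✓
  P=0, Q=0, R=0, S=0, T=1: formula gives 1, g = 1 ✓
  P=0, Q=0, R=0, S=1, T=0: formula gives 1, g = 1 ✓
  P=0, Q=0, R=0, S=1, T=1: formula gives 1, g = 1 ✓
  …and likewise for the remaining 28 rows.
Every row agrees, so the formula is equivalent.

Yes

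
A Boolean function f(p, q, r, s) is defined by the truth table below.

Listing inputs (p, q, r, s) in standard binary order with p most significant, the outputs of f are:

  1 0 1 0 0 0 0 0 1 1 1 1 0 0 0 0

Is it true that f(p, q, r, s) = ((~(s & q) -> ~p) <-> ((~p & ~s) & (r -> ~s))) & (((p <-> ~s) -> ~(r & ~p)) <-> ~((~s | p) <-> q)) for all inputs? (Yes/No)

Check the formula against f row by row:
  p=0, q=0, r=0, s=0: formula gives 1, f = 1 ✓
  p=0, q=0, r=0, s=1: formula gives 0, f = 0 ✓
  p=0, q=0, r=1, s=0: formula gives 1, f = 1 ✓
  p=0, q=0, r=1, s=1: formula gives 0, f = 0 ✓
  …and likewise for the remaining 12 rows.
Every row agrees, so the formula is equivalent.

Yes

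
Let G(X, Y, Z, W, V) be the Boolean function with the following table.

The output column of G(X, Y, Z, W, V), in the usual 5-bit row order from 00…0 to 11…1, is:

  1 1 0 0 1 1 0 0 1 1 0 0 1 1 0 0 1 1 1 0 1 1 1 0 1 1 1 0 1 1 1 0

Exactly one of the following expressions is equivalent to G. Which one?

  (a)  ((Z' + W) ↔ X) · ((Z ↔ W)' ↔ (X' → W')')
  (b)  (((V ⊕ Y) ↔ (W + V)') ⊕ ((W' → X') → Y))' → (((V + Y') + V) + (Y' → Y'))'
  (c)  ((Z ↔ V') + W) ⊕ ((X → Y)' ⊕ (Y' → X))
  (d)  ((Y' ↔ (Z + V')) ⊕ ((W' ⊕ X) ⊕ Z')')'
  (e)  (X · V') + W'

(a) disagrees with G on (0,0,0,0,0) (formula → 0, table → 1); rule it out.
(b) disagrees with G on (0,0,0,0,0) (formula → 0, table → 1); rule it out.
(c) disagrees with G on (0,0,0,0,0) (formula → 0, table → 1); rule it out.
(d) disagrees with G on (0,0,0,0,1) (formula → 0, table → 1); rule it out.
Only (e) survives; checking it on all 32 rows confirms it matches G.

e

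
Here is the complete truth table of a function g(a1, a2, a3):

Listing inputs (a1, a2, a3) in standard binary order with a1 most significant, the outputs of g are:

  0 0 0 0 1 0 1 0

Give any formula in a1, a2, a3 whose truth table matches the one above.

g(a1, a2, a3) = ((a1 & ~a2) & ~a3) | ((a1 & a2) & ~a3)

Collect the rows where g=1 — (1,0,0), (1,1,0) — and write one minterm per row: a1·¬a2·¬a3, a1·a2·¬a3. Their union (logical OR) reproduces the table exactly.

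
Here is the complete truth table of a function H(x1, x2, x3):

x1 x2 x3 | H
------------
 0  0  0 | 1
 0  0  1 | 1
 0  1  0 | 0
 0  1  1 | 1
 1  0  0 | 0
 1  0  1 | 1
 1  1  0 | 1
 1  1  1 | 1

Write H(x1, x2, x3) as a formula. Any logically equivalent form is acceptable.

H is 0 on only 2 rows — (0,1,0), (1,0,0). Writing each as a minterm (¬x1·x2·¬x3, x1·¬x2·¬x3) and OR-ing them characterizes exactly where H=0, so H is the negation of that disjunction.

H(x1, x2, x3) = NOT (((NOT x1 AND x2) AND NOT x3) OR ((x1 AND NOT x2) AND NOT x3))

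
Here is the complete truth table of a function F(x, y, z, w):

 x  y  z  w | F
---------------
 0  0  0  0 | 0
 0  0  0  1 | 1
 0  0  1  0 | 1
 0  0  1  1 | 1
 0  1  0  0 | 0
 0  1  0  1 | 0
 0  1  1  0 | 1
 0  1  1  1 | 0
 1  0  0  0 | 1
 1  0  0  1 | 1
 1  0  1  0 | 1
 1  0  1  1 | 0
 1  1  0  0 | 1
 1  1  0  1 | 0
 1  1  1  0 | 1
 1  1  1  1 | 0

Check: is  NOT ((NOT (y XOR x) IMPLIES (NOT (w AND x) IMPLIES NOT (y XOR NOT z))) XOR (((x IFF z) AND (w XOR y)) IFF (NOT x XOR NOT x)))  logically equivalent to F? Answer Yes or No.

Test each input against both F and the formula:
  x=0, y=0, z=0, w=0: formula gives 0, F = 0 ✓
  x=0, y=0, z=0, w=1: formula gives 1, F = 1 ✓
  x=0, y=0, z=1, w=0: formula gives 1, F = 1 ✓
  x=0, y=0, z=1, w=1: formula gives 1, F = 1 ✓
  …
  x=0, y=1, z=0, w=1: formula gives 1, but F = 0 ✗
Row (0,1,0,1) is a counterexample, so the formula is not equivalent to F.

No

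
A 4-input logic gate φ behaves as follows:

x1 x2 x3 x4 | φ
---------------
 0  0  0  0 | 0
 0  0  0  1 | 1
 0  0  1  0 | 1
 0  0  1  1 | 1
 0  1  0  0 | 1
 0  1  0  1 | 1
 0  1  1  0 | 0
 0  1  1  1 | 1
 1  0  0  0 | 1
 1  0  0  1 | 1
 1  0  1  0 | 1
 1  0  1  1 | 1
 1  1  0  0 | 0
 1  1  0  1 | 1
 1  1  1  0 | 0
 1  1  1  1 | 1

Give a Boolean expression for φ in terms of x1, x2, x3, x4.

φ(x1, x2, x3, x4) = ¬((((((¬x1 ∧ ¬x2) ∧ ¬x3) ∧ ¬x4) ∨ (((¬x1 ∧ x2) ∧ x3) ∧ ¬x4)) ∨ (((x1 ∧ x2) ∧ ¬x3) ∧ ¬x4)) ∨ (((x1 ∧ x2) ∧ x3) ∧ ¬x4))

φ is 0 on only 4 rows — (0,0,0,0), (0,1,1,0), (1,1,0,0), (1,1,1,0). Writing each as a minterm (¬x1·¬x2·¬x3·¬x4, ¬x1·x2·x3·¬x4, x1·x2·¬x3·¬x4, x1·x2·x3·¬x4) and OR-ing them characterizes exactly where φ=0, so φ is the negation of that disjunction.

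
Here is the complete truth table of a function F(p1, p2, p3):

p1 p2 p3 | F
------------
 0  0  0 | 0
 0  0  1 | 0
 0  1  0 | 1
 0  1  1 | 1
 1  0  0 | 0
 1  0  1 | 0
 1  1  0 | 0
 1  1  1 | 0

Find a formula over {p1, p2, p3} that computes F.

F(p1, p2, p3) = ((not p1 and p2) and not p3) or ((not p1 and p2) and p3)

Collect the rows where F=1 — (0,1,0), (0,1,1) — and write one minterm per row: ¬p1·p2·¬p3, ¬p1·p2·p3. Their union (logical OR) reproduces the table exactly.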